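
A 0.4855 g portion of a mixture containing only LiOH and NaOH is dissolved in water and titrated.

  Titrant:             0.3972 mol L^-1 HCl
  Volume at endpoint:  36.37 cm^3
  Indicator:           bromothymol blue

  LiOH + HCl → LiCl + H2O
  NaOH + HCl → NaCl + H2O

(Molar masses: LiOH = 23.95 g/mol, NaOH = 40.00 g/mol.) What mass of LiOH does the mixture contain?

0.1378 g

n(HCl) = 0.03637 × 0.3972 = 0.01445 mol
Let x = n(LiOH), y = n(NaOH).
Titrant: 1x + 1y = 0.01445;  mass: 23.95x + 40.00y = 0.4855
Solving, x = 5.754 × 10^-3 mol, y = 8.692 × 10^-3 mol
mass of LiOH = 5.754 × 10^-3 × 23.95 = 0.1378 g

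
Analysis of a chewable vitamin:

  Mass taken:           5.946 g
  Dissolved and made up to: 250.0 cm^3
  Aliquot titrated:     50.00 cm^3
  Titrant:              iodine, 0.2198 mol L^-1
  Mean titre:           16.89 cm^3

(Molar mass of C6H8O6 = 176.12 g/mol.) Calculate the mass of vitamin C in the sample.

3.269 g

C6H8O6 + I2 → C6H6O6 + 2 HI
n(I2) per titration = 0.01689 × 0.2198 = 3.712 × 10^-3 mol
n(C6H8O6) in each aliquot = 3.712 × 10^-3 mol (1:1 ratio)
n(C6H8O6) in the whole flask = 3.712 × 10^-3 × 250.0/50.00 = 0.01856 mol
mass of C6H8O6 = 0.01856 × 176.12 = 3.269 g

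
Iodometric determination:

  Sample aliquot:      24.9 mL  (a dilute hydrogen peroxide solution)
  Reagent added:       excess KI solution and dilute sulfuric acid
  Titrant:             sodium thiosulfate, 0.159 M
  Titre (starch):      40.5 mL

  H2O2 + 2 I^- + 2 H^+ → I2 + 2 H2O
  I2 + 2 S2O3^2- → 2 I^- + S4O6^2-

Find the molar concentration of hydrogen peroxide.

n(S2O3^2-) = 0.0405 × 0.159 = 6.44 × 10^-3 mol
n(I2) = n(S2O3^2-)/2 = 3.22 × 10^-3 mol
n(H2O2) in the aliquot = 3.22 × 10^-3 mol (1:1 ratio)
[H2O2] = 3.22 × 10^-3 / 0.0249 = 0.129 mol/L

0.129 M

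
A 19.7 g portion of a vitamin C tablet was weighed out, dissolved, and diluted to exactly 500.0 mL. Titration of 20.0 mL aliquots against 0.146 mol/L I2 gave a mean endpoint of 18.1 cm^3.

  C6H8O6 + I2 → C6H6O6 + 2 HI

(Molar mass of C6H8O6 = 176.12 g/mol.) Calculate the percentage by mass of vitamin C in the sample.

59.1 %

n(I2) per titration = 0.0181 × 0.146 = 2.64 × 10^-3 mol
n(C6H8O6) in each aliquot = 2.64 × 10^-3 mol (1:1 ratio)
n(C6H8O6) in the whole flask = 2.64 × 10^-3 × 500.0/20.0 = 0.0661 mol
mass of C6H8O6 = 0.0661 × 176.12 = 11.6 g
% C6H8O6 = 11.6 / 19.7 × 100 = 59.1 %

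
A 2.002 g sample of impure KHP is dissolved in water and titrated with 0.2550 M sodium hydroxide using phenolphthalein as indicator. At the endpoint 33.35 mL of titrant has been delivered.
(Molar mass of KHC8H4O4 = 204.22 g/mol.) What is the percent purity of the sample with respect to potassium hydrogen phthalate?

KHC8H4O4 + NaOH → KNaC8H4O4 + H2O
n(NaOH) = 0.03335 L × 0.2550 mol/L = 8.504 × 10^-3 mol
n(KHC8H4O4) = 8.504 × 10^-3 mol (1:1 ratio)
mass of KHC8H4O4 = 8.504 × 10^-3 × 204.22 g/mol = 1.737 g
% KHC8H4O4 = 1.737 / 2.002 × 100 = 86.75 %

86.75 %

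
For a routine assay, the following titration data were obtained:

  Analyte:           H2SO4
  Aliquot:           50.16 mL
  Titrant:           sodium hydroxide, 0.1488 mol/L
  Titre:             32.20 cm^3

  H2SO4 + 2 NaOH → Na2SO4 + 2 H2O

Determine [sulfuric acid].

n(NaOH) = 0.03220 L × 0.1488 mol/L = 4.791 × 10^-3 mol
From the 1:2 mole ratio, n(H2SO4) = 1/2 × 4.791 × 10^-3 = 2.396 × 10^-3 mol
[H2SO4] = 2.396 × 10^-3 mol / 0.05016 L = 0.04776 mol/L

0.04776 mol/L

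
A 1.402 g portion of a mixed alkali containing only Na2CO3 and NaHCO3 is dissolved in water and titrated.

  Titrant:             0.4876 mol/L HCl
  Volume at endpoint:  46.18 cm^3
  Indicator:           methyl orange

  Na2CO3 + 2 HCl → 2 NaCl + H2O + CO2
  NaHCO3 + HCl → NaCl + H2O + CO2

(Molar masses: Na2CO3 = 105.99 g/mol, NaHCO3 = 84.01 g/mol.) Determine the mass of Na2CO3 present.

n(HCl) = 0.04618 × 0.4876 = 0.02252 mol
Let x = n(Na2CO3), y = n(NaHCO3).
Titrant: 2x + 1y = 0.02252;  mass: 105.99x + 84.01y = 1.402
Solving, x = 7.894 × 10^-3 mol, y = 6.729 × 10^-3 mol
mass of Na2CO3 = 7.894 × 10^-3 × 105.99 = 0.8367 g

0.8367 g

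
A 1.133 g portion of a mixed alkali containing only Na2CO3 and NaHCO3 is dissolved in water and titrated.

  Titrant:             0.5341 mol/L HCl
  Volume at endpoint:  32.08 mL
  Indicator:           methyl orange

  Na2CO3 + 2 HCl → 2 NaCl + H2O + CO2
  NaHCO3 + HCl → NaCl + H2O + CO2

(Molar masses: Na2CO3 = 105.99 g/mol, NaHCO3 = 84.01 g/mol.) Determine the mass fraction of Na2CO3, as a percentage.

n(HCl) = 0.03208 × 0.5341 = 0.01713 mol
Let x = n(Na2CO3), y = n(NaHCO3).
Titrant: 2x + 1y = 0.01713;  mass: 105.99x + 84.01y = 1.133
Solving, x = 4.940 × 10^-3 mol, y = 7.254 × 10^-3 mol
mass of Na2CO3 = 4.940 × 10^-3 × 105.99 = 0.5236 g
% Na2CO3 = 0.5236 / 1.133 × 100 = 46.21 %

46.21 %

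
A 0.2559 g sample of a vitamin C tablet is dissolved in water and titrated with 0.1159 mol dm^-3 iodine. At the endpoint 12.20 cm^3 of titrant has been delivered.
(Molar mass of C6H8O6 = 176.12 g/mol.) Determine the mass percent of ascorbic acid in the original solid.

97.32 %

C6H8O6 + I2 → C6H6O6 + 2 HI
n(I2) = 0.01220 L × 0.1159 mol/L = 1.414 × 10^-3 mol
n(C6H8O6) = 1.414 × 10^-3 mol (1:1 ratio)
mass of C6H8O6 = 1.414 × 10^-3 × 176.12 g/mol = 0.2490 g
% C6H8O6 = 0.2490 / 0.2559 × 100 = 97.32 %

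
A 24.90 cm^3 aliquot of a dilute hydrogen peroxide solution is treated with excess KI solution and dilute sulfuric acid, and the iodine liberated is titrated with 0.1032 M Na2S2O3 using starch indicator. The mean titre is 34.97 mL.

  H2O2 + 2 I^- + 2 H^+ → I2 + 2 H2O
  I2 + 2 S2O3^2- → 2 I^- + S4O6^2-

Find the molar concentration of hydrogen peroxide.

0.07247 M

n(S2O3^2-) = 0.03497 × 0.1032 = 3.609 × 10^-3 mol
n(I2) = n(S2O3^2-)/2 = 1.804 × 10^-3 mol
n(H2O2) in the aliquot = 1.804 × 10^-3 mol (1:1 ratio)
[H2O2] = 1.804 × 10^-3 / 0.02490 = 0.07247 mol/L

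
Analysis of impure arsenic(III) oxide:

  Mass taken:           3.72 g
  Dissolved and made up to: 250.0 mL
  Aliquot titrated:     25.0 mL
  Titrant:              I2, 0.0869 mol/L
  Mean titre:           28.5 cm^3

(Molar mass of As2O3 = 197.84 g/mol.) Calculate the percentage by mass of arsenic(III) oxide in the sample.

As2O3 + 2 I2 + 2 H2O → As2O5 + 4 HI
n(I2) per titration = 0.0285 × 0.0869 = 2.48 × 10^-3 mol
From the 1:2 ratio, n(As2O3) in each aliquot = 1/2 × 2.48 × 10^-3 = 1.24 × 10^-3 mol
n(As2O3) in the whole flask = 1.24 × 10^-3 × 250.0/25.0 = 0.0124 mol
mass of As2O3 = 0.0124 × 197.84 = 2.45 g
% As2O3 = 2.45 / 3.72 × 100 = 65.9 %

65.9 %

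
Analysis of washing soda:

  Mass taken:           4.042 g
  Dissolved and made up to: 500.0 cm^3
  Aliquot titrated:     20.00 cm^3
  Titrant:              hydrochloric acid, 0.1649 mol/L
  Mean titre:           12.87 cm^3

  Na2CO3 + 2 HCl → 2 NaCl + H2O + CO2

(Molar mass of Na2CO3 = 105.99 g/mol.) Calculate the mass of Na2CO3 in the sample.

2.812 g

n(HCl) per titration = 0.01287 × 0.1649 = 2.122 × 10^-3 mol
From the 1:2 ratio, n(Na2CO3) in each aliquot = 1/2 × 2.122 × 10^-3 = 1.061 × 10^-3 mol
n(Na2CO3) in the whole flask = 1.061 × 10^-3 × 500.0/20.00 = 0.02653 mol
mass of Na2CO3 = 0.02653 × 105.99 = 2.812 g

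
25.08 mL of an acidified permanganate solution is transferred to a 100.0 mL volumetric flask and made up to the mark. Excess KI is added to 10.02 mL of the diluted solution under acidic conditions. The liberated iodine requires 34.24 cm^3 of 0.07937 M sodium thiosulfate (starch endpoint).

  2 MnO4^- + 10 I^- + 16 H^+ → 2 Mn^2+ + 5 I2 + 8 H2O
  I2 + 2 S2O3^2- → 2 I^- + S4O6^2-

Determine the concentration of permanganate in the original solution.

0.2163 M

n(S2O3^2-) = 0.03424 × 0.07937 = 2.718 × 10^-3 mol
n(I2) = n(S2O3^2-)/2 = 1.359 × 10^-3 mol
From the 2:5 ratio, n(MnO4^-) in the aliquot = 2/5 × 1.359 × 10^-3 = 5.435 × 10^-4 mol
[MnO4^-]_dilute = 5.435 × 10^-4 / 0.01002 = 0.05424 mol/L
[MnO4^-]_original = 0.05424 × 100.0/25.08 = 0.2163 mol/L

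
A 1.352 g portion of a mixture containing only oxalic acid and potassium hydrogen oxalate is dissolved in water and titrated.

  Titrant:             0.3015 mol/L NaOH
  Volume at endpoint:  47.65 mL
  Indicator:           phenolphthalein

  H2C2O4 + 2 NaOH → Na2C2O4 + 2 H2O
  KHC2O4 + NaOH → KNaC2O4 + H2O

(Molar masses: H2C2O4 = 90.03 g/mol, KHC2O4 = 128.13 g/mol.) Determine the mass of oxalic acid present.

0.2647 g

n(NaOH) = 0.04765 × 0.3015 = 0.01437 mol
Let x = n(H2C2O4), y = n(KHC2O4).
Titrant: 2x + 1y = 0.01437;  mass: 90.03x + 128.13y = 1.352
Solving, x = 2.940 × 10^-3 mol, y = 8.486 × 10^-3 mol
mass of H2C2O4 = 2.940 × 10^-3 × 90.03 = 0.2647 g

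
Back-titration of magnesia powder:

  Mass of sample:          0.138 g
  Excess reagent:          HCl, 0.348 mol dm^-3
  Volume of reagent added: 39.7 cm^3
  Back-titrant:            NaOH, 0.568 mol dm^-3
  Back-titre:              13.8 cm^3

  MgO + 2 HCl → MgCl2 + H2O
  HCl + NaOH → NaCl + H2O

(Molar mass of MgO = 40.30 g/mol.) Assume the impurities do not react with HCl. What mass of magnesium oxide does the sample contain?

n(HCl) added = 0.0397 × 0.348 = 0.0138 mol
n(NaOH) used in back-titration = 0.0138 × 0.568 = 7.84 × 10^-3 mol
n(HCl) left over = 7.84 × 10^-3 mol (1:1 ratio)
n(HCl) consumed by analyte = 0.0138 − 7.84 × 10^-3 = 5.98 × 10^-3 mol
From the 1:2 ratio, n(MgO) = 1/2 × 5.98 × 10^-3 = 2.99 × 10^-3 mol
mass of MgO = 2.99 × 10^-3 × 40.30 = 0.120 g

0.120 g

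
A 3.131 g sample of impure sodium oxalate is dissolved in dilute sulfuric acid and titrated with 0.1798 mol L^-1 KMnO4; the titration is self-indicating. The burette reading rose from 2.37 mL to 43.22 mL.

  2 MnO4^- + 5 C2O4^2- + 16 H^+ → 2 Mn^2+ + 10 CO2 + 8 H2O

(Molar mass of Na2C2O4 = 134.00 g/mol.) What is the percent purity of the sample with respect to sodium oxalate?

78.59 %

n(KMnO4) = 0.04085 L × 0.1798 mol/L = 7.345 × 10^-3 mol
From the 5:2 ratio, n(Na2C2O4) = 5/2 × 7.345 × 10^-3 = 0.01836 mol
mass of Na2C2O4 = 0.01836 × 134.00 g/mol = 2.461 g
% Na2C2O4 = 2.461 / 3.131 × 100 = 78.59 %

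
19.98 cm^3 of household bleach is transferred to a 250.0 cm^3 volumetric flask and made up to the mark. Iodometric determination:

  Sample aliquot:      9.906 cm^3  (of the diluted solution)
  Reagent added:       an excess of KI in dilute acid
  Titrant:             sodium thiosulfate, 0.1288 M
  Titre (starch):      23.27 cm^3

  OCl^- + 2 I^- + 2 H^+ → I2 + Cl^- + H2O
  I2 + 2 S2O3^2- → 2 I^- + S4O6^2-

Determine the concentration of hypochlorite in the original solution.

1.893 M

n(S2O3^2-) = 0.02327 × 0.1288 = 2.997 × 10^-3 mol
n(I2) = n(S2O3^2-)/2 = 1.499 × 10^-3 mol
n(OCl^-) in the aliquot = 1.499 × 10^-3 mol (1:1 ratio)
[OCl^-]_dilute = 1.499 × 10^-3 / 0.009906 = 0.1513 mol/L
[OCl^-]_original = 0.1513 × 250.0/19.98 = 1.893 mol/L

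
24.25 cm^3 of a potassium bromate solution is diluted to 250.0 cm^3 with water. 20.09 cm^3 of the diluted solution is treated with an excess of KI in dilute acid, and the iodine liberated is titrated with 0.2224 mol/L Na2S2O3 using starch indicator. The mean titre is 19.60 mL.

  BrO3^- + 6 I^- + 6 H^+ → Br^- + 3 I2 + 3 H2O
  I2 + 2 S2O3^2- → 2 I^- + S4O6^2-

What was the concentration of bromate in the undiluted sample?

0.3728 mol/L

n(S2O3^2-) = 0.01960 × 0.2224 = 4.359 × 10^-3 mol
n(I2) = n(S2O3^2-)/2 = 2.180 × 10^-3 mol
From the 1:3 ratio, n(BrO3^-) in the aliquot = 1/3 × 2.180 × 10^-3 = 7.265 × 10^-4 mol
[BrO3^-]_dilute = 7.265 × 10^-4 / 0.02009 = 0.03616 mol/L
[BrO3^-]_original = 0.03616 × 250.0/24.25 = 0.3728 mol/L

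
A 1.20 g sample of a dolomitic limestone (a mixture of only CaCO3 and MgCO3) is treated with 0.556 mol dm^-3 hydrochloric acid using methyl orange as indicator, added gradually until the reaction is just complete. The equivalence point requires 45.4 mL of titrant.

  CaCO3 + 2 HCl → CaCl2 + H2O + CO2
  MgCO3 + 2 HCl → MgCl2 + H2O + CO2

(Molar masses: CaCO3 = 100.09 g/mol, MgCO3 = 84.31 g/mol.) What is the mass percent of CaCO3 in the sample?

n(HCl) = 0.0454 × 0.556 = 0.0252 mol
Let x = n(CaCO3), y = n(MgCO3).
Titrant: 2x + 2y = 0.0252;  mass: 100.09x + 84.31y = 1.20
Solving, x = 8.61 × 10^-3 mol, y = 4.01 × 10^-3 mol
mass of CaCO3 = 8.61 × 10^-3 × 100.09 = 0.862 g
% CaCO3 = 0.862 / 1.20 × 100 = 71.8 %

71.8 %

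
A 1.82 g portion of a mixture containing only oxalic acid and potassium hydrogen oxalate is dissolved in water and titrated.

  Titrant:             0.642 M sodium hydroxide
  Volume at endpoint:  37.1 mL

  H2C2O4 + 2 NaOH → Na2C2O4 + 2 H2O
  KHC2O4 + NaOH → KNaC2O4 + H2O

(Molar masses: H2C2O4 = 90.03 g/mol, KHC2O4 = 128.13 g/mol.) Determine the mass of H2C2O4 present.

n(NaOH) = 0.0371 × 0.642 = 0.0238 mol
Let x = n(H2C2O4), y = n(KHC2O4).
Titrant: 2x + 1y = 0.0238;  mass: 90.03x + 128.13y = 1.82
Solving, x = 7.41 × 10^-3 mol, y = 9.00 × 10^-3 mol
mass of H2C2O4 = 7.41 × 10^-3 × 90.03 = 0.667 g

0.667 g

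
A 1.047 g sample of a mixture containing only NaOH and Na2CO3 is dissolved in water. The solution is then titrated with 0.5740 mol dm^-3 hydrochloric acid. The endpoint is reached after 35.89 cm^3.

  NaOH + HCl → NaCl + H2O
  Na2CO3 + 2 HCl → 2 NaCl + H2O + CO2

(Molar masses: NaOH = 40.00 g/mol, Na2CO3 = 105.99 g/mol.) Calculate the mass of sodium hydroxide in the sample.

0.1377 g

n(HCl) = 0.03589 × 0.5740 = 0.02060 mol
Let x = n(NaOH), y = n(Na2CO3).
Titrant: 1x + 2y = 0.02060;  mass: 40.00x + 105.99y = 1.047
Solving, x = 3.443 × 10^-3 mol, y = 8.579 × 10^-3 mol
mass of NaOH = 3.443 × 10^-3 × 40.00 = 0.1377 g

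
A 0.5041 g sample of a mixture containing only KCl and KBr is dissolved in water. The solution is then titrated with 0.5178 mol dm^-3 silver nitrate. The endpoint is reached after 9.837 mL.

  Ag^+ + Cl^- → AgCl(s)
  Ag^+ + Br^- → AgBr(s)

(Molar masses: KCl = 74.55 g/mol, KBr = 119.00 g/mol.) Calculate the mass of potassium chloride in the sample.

n(AgNO3) = 0.009837 × 0.5178 = 5.094 × 10^-3 mol
Let x = n(KCl), y = n(KBr).
Titrant: 1x + 1y = 5.094 × 10^-3;  mass: 74.55x + 119.00y = 0.5041
Solving, x = 2.296 × 10^-3 mol, y = 2.798 × 10^-3 mol
mass of KCl = 2.296 × 10^-3 × 74.55 = 0.1711 g

0.1711 g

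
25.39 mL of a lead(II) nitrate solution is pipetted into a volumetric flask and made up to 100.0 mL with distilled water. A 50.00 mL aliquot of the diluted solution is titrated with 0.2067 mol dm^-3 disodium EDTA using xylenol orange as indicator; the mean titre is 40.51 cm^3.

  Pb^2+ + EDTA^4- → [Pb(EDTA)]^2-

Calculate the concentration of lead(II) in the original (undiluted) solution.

n(EDTA) = 0.04051 × 0.2067 = 8.373 × 10^-3 mol
n(Pb2+) in the aliquot = 8.373 × 10^-3 mol (1:1 ratio)
[Pb2+]_dilute = 8.373 × 10^-3 / 0.05000 = 0.1675 mol/L
Dilution factor = 100.0 / 25.39 = 3.939
[Pb2+]_stock = 0.1675 × 3.939 = 0.6596 mol/L

0.6596 mol/L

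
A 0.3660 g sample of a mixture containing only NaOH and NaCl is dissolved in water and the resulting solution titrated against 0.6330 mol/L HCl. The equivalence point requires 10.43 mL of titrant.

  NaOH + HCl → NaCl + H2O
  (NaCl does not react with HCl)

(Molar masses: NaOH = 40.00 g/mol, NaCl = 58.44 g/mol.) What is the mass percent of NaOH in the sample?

72.16 %

n(HCl) = 0.01043 × 0.6330 = 6.602 × 10^-3 mol
Let x = n(NaOH), y = n(NaCl).
Titrant: 1x = 6.602 × 10^-3;  mass: 40.00x + 58.44y = 0.3660
Solving, x = 6.602 × 10^-3 mol, y = 1.744 × 10^-3 mol
mass of NaOH = 6.602 × 10^-3 × 40.00 = 0.2641 g
% NaOH = 0.2641 / 0.3660 × 100 = 72.16 %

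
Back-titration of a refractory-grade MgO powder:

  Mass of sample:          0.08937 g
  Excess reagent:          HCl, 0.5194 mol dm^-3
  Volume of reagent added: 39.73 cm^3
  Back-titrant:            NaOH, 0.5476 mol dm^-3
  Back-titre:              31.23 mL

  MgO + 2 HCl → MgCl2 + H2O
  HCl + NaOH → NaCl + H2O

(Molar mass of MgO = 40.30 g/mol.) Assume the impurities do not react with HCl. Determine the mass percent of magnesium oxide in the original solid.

n(HCl) added = 0.03973 × 0.5194 = 0.02064 mol
n(NaOH) used in back-titration = 0.03123 × 0.5476 = 0.01710 mol
n(HCl) left over = 0.01710 mol (1:1 ratio)
n(HCl) consumed by analyte = 0.02064 − 0.01710 = 3.534 × 10^-3 mol
From the 1:2 ratio, n(MgO) = 1/2 × 3.534 × 10^-3 = 1.767 × 10^-3 mol
mass of MgO = 1.767 × 10^-3 × 40.30 = 0.07121 g
% MgO = 0.07121 / 0.08937 × 100 = 79.68 %

79.68 %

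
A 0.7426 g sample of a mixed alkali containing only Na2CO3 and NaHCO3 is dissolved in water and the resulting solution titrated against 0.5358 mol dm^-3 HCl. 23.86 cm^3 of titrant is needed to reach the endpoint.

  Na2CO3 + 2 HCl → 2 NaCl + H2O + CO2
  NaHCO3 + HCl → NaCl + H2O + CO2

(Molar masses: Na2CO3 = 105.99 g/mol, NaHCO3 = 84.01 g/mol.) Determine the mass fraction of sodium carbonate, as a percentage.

76.25 %

n(HCl) = 0.02386 × 0.5358 = 0.01278 mol
Let x = n(Na2CO3), y = n(NaHCO3).
Titrant: 2x + 1y = 0.01278;  mass: 105.99x + 84.01y = 0.7426
Solving, x = 5.343 × 10^-3 mol, y = 2.099 × 10^-3 mol
mass of Na2CO3 = 5.343 × 10^-3 × 105.99 = 0.5663 g
% Na2CO3 = 0.5663 / 0.7426 × 100 = 76.25 %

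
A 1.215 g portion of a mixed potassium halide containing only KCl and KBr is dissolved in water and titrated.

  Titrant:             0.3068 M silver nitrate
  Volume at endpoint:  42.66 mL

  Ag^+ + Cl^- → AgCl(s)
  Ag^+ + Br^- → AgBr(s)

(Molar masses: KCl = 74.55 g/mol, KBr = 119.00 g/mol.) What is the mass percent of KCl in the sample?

n(AgNO3) = 0.04266 × 0.3068 = 0.01309 mol
Let x = n(KCl), y = n(KBr).
Titrant: 1x + 1y = 0.01309;  mass: 74.55x + 119.00y = 1.215
Solving, x = 7.705 × 10^-3 mol, y = 5.383 × 10^-3 mol
mass of KCl = 7.705 × 10^-3 × 74.55 = 0.5744 g
% KCl = 0.5744 / 1.215 × 100 = 47.28 %

47.28 %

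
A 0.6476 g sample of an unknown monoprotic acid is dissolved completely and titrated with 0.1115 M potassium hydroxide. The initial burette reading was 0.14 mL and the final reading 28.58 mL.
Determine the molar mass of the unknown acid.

204.2 g/mol

n(KOH) = 0.02844 L × 0.1115 mol/L = 3.171 × 10^-3 mol
n(HA) = 3.171 × 10^-3 mol (1:1 ratio)
M = m / n = 0.6476 g / 3.171 × 10^-3 mol = 204.2 g/mol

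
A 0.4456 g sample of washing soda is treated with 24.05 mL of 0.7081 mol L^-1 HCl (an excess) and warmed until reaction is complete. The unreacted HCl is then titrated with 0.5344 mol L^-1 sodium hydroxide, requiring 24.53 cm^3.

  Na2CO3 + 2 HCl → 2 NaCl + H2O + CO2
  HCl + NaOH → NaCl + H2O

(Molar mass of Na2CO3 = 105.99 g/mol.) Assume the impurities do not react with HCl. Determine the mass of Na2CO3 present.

n(HCl) added = 0.02405 × 0.7081 = 0.01703 mol
n(NaOH) used in back-titration = 0.02453 × 0.5344 = 0.01311 mol
n(HCl) left over = 0.01311 mol (1:1 ratio)
n(HCl) consumed by analyte = 0.01703 − 0.01311 = 3.921 × 10^-3 mol
From the 1:2 ratio, n(Na2CO3) = 1/2 × 3.921 × 10^-3 = 1.960 × 10^-3 mol
mass of Na2CO3 = 1.960 × 10^-3 × 105.99 = 0.2078 g

0.2078 g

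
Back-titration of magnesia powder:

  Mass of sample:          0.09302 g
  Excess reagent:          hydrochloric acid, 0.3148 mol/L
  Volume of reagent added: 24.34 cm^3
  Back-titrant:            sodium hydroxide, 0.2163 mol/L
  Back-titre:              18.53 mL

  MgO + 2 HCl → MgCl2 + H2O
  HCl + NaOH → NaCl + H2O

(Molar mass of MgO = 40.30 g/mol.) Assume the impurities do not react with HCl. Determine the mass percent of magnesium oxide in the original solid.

79.16 %

n(HCl) added = 0.02434 × 0.3148 = 7.662 × 10^-3 mol
n(NaOH) used in back-titration = 0.01853 × 0.2163 = 4.008 × 10^-3 mol
n(HCl) left over = 4.008 × 10^-3 mol (1:1 ratio)
n(HCl) consumed by analyte = 7.662 × 10^-3 − 4.008 × 10^-3 = 3.654 × 10^-3 mol
From the 1:2 ratio, n(MgO) = 1/2 × 3.654 × 10^-3 = 1.827 × 10^-3 mol
mass of MgO = 1.827 × 10^-3 × 40.30 = 0.07363 g
% MgO = 0.07363 / 0.09302 × 100 = 79.16 %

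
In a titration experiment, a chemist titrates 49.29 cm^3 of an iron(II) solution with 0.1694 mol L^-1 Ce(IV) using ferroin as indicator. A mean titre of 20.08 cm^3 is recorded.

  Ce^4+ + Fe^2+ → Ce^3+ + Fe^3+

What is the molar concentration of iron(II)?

n(Ce4+) = 0.02008 L × 0.1694 mol/L = 3.402 × 10^-3 mol
n(Fe2+) = 3.402 × 10^-3 mol (1:1 mole ratio)
[Fe2+] = 3.402 × 10^-3 mol / 0.04929 L = 0.06901 mol/L

0.06901 mol/L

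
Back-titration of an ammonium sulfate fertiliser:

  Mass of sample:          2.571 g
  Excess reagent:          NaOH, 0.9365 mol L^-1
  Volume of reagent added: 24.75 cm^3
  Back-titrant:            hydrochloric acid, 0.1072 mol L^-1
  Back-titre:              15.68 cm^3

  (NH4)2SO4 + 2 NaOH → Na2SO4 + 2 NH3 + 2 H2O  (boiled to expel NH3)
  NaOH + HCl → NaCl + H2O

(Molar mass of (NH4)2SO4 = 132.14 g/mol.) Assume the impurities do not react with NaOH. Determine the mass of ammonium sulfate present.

1.420 g

n(NaOH) added = 0.02475 × 0.9365 = 0.02318 mol
n(HCl) used in back-titration = 0.01568 × 0.1072 = 1.681 × 10^-3 mol
n(NaOH) left over = 1.681 × 10^-3 mol (1:1 ratio)
n(NaOH) consumed by analyte = 0.02318 − 1.681 × 10^-3 = 0.02150 mol
From the 1:2 ratio, n((NH4)2SO4) = 1/2 × 0.02150 = 0.01075 mol
mass of (NH4)2SO4 = 0.01075 × 132.14 = 1.420 g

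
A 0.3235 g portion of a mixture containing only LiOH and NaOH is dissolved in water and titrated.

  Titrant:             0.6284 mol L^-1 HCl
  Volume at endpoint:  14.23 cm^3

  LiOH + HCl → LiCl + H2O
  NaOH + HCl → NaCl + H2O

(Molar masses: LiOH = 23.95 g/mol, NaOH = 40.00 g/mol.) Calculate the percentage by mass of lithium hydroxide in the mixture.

n(HCl) = 0.01423 × 0.6284 = 8.942 × 10^-3 mol
Let x = n(LiOH), y = n(NaOH).
Titrant: 1x + 1y = 8.942 × 10^-3;  mass: 23.95x + 40.00y = 0.3235
Solving, x = 2.130 × 10^-3 mol, y = 6.812 × 10^-3 mol
mass of LiOH = 2.130 × 10^-3 × 23.95 = 0.05101 g
% LiOH = 0.05101 / 0.3235 × 100 = 15.77 %

15.77 %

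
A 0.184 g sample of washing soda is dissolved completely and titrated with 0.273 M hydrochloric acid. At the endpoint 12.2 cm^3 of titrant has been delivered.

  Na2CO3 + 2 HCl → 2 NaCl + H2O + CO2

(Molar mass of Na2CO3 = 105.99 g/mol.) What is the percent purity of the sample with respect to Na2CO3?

n(HCl) = 0.0122 L × 0.273 mol/L = 3.33 × 10^-3 mol
From the 1:2 ratio, n(Na2CO3) = 1/2 × 3.33 × 10^-3 = 1.67 × 10^-3 mol
mass of Na2CO3 = 1.67 × 10^-3 × 105.99 g/mol = 0.177 g
% Na2CO3 = 0.177 / 0.184 × 100 = 95.9 %

95.9 %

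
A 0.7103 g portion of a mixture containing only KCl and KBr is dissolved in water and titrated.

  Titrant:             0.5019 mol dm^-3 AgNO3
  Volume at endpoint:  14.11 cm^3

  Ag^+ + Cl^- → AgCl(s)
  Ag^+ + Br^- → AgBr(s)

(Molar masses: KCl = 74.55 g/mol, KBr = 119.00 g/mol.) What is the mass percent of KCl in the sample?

31.27 %

n(AgNO3) = 0.01411 × 0.5019 = 7.082 × 10^-3 mol
Let x = n(KCl), y = n(KBr).
Titrant: 1x + 1y = 7.082 × 10^-3;  mass: 74.55x + 119.00y = 0.7103
Solving, x = 2.979 × 10^-3 mol, y = 4.102 × 10^-3 mol
mass of KCl = 2.979 × 10^-3 × 74.55 = 0.2221 g
% KCl = 0.2221 / 0.7103 × 100 = 31.27 %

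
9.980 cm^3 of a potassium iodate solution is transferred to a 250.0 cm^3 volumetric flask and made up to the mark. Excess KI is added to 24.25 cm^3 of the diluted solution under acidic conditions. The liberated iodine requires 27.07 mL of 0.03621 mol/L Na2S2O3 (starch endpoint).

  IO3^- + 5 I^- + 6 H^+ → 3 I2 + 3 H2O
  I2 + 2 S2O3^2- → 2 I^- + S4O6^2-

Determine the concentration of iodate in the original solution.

n(S2O3^2-) = 0.02707 × 0.03621 = 9.802 × 10^-4 mol
n(I2) = n(S2O3^2-)/2 = 4.901 × 10^-4 mol
From the 1:3 ratio, n(IO3^-) in the aliquot = 1/3 × 4.901 × 10^-4 = 1.634 × 10^-4 mol
[IO3^-]_dilute = 1.634 × 10^-4 / 0.02425 = 0.006737 mol/L
[IO3^-]_original = 0.006737 × 250.0/9.980 = 0.1688 mol/L

0.1688 mol/L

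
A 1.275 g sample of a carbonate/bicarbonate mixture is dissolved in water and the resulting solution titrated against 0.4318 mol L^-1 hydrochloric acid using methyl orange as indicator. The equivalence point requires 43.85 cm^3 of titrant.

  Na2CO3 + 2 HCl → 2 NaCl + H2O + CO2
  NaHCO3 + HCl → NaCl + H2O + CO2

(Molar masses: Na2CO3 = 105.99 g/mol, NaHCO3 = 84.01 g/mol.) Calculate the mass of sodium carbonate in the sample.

n(HCl) = 0.04385 × 0.4318 = 0.01893 mol
Let x = n(Na2CO3), y = n(NaHCO3).
Titrant: 2x + 1y = 0.01893;  mass: 105.99x + 84.01y = 1.275
Solving, x = 5.089 × 10^-3 mol, y = 8.756 × 10^-3 mol
mass of Na2CO3 = 5.089 × 10^-3 × 105.99 = 0.5394 g

0.5394 g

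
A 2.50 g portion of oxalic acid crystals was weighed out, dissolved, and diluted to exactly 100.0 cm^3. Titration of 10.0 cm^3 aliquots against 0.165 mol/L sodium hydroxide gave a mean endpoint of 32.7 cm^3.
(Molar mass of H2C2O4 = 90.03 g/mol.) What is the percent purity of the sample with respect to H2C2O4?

97.2 %

H2C2O4 + 2 NaOH → Na2C2O4 + 2 H2O
n(NaOH) per titration = 0.0327 × 0.165 = 5.40 × 10^-3 mol
From the 1:2 ratio, n(H2C2O4) in each aliquot = 1/2 × 5.40 × 10^-3 = 2.70 × 10^-3 mol
n(H2C2O4) in the whole flask = 2.70 × 10^-3 × 100.0/10.0 = 0.0270 mol
mass of H2C2O4 = 0.0270 × 90.03 = 2.43 g
% H2C2O4 = 2.43 / 2.50 × 100 = 97.2 %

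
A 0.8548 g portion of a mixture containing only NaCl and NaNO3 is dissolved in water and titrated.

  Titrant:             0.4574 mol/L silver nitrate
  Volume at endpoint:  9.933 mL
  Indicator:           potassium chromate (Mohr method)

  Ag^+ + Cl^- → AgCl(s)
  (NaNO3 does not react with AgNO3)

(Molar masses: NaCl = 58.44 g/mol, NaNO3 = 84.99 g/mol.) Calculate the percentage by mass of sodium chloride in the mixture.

n(AgNO3) = 0.009933 × 0.4574 = 4.543 × 10^-3 mol
Let x = n(NaCl), y = n(NaNO3).
Titrant: 1x = 4.543 × 10^-3;  mass: 58.44x + 84.99y = 0.8548
Solving, x = 4.543 × 10^-3 mol, y = 6.934 × 10^-3 mol
mass of NaCl = 4.543 × 10^-3 × 58.44 = 0.2655 g
% NaCl = 0.2655 / 0.8548 × 100 = 31.06 %

31.06 %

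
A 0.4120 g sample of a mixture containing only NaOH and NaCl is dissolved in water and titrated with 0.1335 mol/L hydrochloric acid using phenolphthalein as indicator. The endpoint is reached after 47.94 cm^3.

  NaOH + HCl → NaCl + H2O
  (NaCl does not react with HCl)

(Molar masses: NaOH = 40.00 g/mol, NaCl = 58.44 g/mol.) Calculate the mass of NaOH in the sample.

n(HCl) = 0.04794 × 0.1335 = 6.400 × 10^-3 mol
Let x = n(NaOH), y = n(NaCl).
Titrant: 1x = 6.400 × 10^-3;  mass: 40.00x + 58.44y = 0.4120
Solving, x = 6.400 × 10^-3 mol, y = 2.669 × 10^-3 mol
mass of NaOH = 6.400 × 10^-3 × 40.00 = 0.2560 g

0.2560 g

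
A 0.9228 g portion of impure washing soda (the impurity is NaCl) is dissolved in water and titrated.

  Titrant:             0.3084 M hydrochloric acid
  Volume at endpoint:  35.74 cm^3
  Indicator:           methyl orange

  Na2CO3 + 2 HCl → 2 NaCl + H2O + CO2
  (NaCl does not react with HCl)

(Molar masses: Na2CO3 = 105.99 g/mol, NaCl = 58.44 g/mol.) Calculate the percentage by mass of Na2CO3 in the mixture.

n(HCl) = 0.03574 × 0.3084 = 0.01102 mol
Let x = n(Na2CO3), y = n(NaCl).
Titrant: 2x = 0.01102;  mass: 105.99x + 58.44y = 0.9228
Solving, x = 5.511 × 10^-3 mol, y = 5.795 × 10^-3 mol
mass of Na2CO3 = 5.511 × 10^-3 × 105.99 = 0.5841 g
% Na2CO3 = 0.5841 / 0.9228 × 100 = 63.30 %

63.30 %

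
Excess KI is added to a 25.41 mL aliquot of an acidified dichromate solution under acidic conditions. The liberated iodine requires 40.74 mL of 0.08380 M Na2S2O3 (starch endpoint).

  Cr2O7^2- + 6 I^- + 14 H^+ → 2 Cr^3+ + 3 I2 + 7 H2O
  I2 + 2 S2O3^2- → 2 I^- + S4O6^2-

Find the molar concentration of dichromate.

n(S2O3^2-) = 0.04074 × 0.08380 = 3.414 × 10^-3 mol
n(I2) = n(S2O3^2-)/2 = 1.707 × 10^-3 mol
From the 1:3 ratio, n(Cr2O7^2-) in the aliquot = 1/3 × 1.707 × 10^-3 = 5.690 × 10^-4 mol
[Cr2O7^2-] = 5.690 × 10^-4 / 0.02541 = 0.02239 mol/L

0.02239 M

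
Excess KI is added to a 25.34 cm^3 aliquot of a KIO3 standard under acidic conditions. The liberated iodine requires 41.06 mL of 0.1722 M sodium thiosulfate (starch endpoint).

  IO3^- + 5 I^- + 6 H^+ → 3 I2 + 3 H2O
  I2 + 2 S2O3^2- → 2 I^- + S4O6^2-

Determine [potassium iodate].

0.04650 M

n(S2O3^2-) = 0.04106 × 0.1722 = 7.071 × 10^-3 mol
n(I2) = n(S2O3^2-)/2 = 3.535 × 10^-3 mol
From the 1:3 ratio, n(IO3^-) in the aliquot = 1/3 × 3.535 × 10^-3 = 1.178 × 10^-3 mol
[IO3^-] = 1.178 × 10^-3 / 0.02534 = 0.04650 mol/L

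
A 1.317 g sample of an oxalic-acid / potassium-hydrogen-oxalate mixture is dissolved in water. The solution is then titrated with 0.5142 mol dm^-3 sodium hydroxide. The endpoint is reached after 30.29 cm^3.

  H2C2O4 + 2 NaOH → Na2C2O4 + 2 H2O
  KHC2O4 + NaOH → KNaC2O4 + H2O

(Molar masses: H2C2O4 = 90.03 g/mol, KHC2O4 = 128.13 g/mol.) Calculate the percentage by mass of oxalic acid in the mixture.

27.91 %

n(NaOH) = 0.03029 × 0.5142 = 0.01558 mol
Let x = n(H2C2O4), y = n(KHC2O4).
Titrant: 2x + 1y = 0.01558;  mass: 90.03x + 128.13y = 1.317
Solving, x = 4.083 × 10^-3 mol, y = 7.410 × 10^-3 mol
mass of H2C2O4 = 4.083 × 10^-3 × 90.03 = 0.3676 g
% H2C2O4 = 0.3676 / 1.317 × 100 = 27.91 %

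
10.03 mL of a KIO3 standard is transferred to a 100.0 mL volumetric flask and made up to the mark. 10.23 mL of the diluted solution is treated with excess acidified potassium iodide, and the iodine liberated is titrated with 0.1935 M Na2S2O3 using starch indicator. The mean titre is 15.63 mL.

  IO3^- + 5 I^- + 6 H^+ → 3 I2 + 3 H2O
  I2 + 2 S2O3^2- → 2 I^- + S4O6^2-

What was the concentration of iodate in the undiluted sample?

n(S2O3^2-) = 0.01563 × 0.1935 = 3.024 × 10^-3 mol
n(I2) = n(S2O3^2-)/2 = 1.512 × 10^-3 mol
From the 1:3 ratio, n(IO3^-) in the aliquot = 1/3 × 1.512 × 10^-3 = 5.041 × 10^-4 mol
[IO3^-]_dilute = 5.041 × 10^-4 / 0.01023 = 0.04927 mol/L
[IO3^-]_original = 0.04927 × 100.0/10.03 = 0.4913 mol/L

0.4913 M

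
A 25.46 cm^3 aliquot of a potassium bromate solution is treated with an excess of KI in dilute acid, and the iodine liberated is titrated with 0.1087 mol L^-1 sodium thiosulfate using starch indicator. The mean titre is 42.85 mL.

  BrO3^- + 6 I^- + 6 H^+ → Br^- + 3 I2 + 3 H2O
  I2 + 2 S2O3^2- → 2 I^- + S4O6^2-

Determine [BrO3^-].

n(S2O3^2-) = 0.04285 × 0.1087 = 4.658 × 10^-3 mol
n(I2) = n(S2O3^2-)/2 = 2.329 × 10^-3 mol
From the 1:3 ratio, n(BrO3^-) in the aliquot = 1/3 × 2.329 × 10^-3 = 7.763 × 10^-4 mol
[BrO3^-] = 7.763 × 10^-4 / 0.02546 = 0.03049 mol/L

0.03049 mol/L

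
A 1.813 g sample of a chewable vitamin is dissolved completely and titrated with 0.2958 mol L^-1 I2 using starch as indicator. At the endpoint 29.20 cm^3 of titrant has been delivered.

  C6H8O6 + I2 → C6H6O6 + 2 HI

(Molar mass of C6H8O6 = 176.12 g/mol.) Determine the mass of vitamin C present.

n(I2) = 0.02920 L × 0.2958 mol/L = 8.637 × 10^-3 mol
n(C6H8O6) = 8.637 × 10^-3 mol (1:1 ratio)
mass of C6H8O6 = 8.637 × 10^-3 × 176.12 g/mol = 1.521 g

1.521 g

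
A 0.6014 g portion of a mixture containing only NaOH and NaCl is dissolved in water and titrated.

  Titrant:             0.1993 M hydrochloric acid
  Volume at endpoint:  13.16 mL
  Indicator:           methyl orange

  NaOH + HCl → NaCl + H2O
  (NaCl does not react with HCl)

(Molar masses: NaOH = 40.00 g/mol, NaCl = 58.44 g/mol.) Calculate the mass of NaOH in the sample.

0.1049 g

n(HCl) = 0.01316 × 0.1993 = 2.623 × 10^-3 mol
Let x = n(NaOH), y = n(NaCl).
Titrant: 1x = 2.623 × 10^-3;  mass: 40.00x + 58.44y = 0.6014
Solving, x = 2.623 × 10^-3 mol, y = 8.496 × 10^-3 mol
mass of NaOH = 2.623 × 10^-3 × 40.00 = 0.1049 g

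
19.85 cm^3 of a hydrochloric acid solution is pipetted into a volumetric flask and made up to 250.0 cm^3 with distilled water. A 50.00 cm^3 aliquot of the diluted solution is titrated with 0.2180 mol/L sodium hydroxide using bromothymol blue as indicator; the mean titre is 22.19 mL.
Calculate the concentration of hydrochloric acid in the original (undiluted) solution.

HCl + NaOH → NaCl + H2O
n(NaOH) = 0.02219 × 0.2180 = 4.837 × 10^-3 mol
n(HCl) in the aliquot = 4.837 × 10^-3 mol (1:1 ratio)
[HCl]_dilute = 4.837 × 10^-3 / 0.05000 = 0.09675 mol/L
Dilution factor = 250.0 / 19.85 = 12.59
[HCl]_stock = 0.09675 × 12.59 = 1.218 mol/L

1.218 mol/L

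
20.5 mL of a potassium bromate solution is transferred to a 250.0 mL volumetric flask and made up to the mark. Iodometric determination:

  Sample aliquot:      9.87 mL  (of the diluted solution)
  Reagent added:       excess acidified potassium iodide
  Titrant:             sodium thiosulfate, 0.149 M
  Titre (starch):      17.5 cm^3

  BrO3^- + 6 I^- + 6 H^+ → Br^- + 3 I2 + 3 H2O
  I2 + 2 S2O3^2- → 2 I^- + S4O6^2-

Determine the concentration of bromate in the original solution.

0.537 M

n(S2O3^2-) = 0.0175 × 0.149 = 2.61 × 10^-3 mol
n(I2) = n(S2O3^2-)/2 = 1.30 × 10^-3 mol
From the 1:3 ratio, n(BrO3^-) in the aliquot = 1/3 × 1.30 × 10^-3 = 4.35 × 10^-4 mol
[BrO3^-]_dilute = 4.35 × 10^-4 / 0.00987 = 0.0440 mol/L
[BrO3^-]_original = 0.0440 × 250.0/20.5 = 0.537 mol/L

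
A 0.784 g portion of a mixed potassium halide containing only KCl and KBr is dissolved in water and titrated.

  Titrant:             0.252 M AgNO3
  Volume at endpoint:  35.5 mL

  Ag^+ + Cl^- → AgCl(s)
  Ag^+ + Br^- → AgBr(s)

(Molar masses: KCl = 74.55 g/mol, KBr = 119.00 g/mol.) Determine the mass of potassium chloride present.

n(AgNO3) = 0.0355 × 0.252 = 8.95 × 10^-3 mol
Let x = n(KCl), y = n(KBr).
Titrant: 1x + 1y = 8.95 × 10^-3;  mass: 74.55x + 119.00y = 0.784
Solving, x = 6.31 × 10^-3 mol, y = 2.63 × 10^-3 mol
mass of KCl = 6.31 × 10^-3 × 74.55 = 0.471 g

0.471 g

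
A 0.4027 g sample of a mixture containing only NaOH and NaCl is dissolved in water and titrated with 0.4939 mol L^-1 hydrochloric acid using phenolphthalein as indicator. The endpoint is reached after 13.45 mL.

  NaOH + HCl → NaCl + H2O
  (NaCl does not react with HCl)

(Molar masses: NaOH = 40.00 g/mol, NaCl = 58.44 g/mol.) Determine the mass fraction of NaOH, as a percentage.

n(HCl) = 0.01345 × 0.4939 = 6.643 × 10^-3 mol
Let x = n(NaOH), y = n(NaCl).
Titrant: 1x = 6.643 × 10^-3;  mass: 40.00x + 58.44y = 0.4027
Solving, x = 6.643 × 10^-3 mol, y = 2.344 × 10^-3 mol
mass of NaOH = 6.643 × 10^-3 × 40.00 = 0.2657 g
% NaOH = 0.2657 / 0.4027 × 100 = 65.98 %

65.98 %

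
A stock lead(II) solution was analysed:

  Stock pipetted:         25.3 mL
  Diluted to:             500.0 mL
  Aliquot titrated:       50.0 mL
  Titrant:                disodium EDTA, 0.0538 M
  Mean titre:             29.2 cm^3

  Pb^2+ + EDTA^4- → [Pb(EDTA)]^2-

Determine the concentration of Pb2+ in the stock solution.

0.621 M

n(EDTA) = 0.0292 × 0.0538 = 1.57 × 10^-3 mol
n(Pb2+) in the aliquot = 1.57 × 10^-3 mol (1:1 ratio)
[Pb2+]_dilute = 1.57 × 10^-3 / 0.0500 = 0.0314 mol/L
Dilution factor = 500.0 / 25.3 = 19.76
[Pb2+]_stock = 0.0314 × 19.76 = 0.621 mol/L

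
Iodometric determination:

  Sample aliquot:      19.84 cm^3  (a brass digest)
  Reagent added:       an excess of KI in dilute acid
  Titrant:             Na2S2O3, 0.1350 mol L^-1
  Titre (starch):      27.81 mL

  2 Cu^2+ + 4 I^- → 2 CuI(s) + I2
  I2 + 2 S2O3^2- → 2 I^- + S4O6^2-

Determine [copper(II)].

n(S2O3^2-) = 0.02781 × 0.1350 = 3.754 × 10^-3 mol
n(I2) = n(S2O3^2-)/2 = 1.877 × 10^-3 mol
From the 2:1 ratio, n(Cu2+) in the aliquot = 2/1 × 1.877 × 10^-3 = 3.754 × 10^-3 mol
[Cu2+] = 3.754 × 10^-3 / 0.01984 = 0.1892 mol/L

0.1892 mol/L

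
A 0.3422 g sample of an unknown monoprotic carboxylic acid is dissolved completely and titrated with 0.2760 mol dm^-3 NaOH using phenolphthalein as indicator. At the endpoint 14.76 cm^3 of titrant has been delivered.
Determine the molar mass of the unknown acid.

84.00 g/mol

n(NaOH) = 0.01476 L × 0.2760 mol/L = 4.074 × 10^-3 mol
n(HA) = 4.074 × 10^-3 mol (1:1 ratio)
M = m / n = 0.3422 g / 4.074 × 10^-3 mol = 84.00 g/mol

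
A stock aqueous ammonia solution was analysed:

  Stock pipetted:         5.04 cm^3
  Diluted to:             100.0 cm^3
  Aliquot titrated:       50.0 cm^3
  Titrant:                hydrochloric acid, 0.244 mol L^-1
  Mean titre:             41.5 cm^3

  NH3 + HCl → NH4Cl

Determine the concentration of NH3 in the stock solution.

4.02 mol/L

n(HCl) = 0.0415 × 0.244 = 0.0101 mol
n(NH3) in the aliquot = 0.0101 mol (1:1 ratio)
[NH3]_dilute = 0.0101 / 0.0500 = 0.203 mol/L
Dilution factor = 100.0 / 5.04 = 19.84
[NH3]_stock = 0.203 × 19.84 = 4.02 mol/L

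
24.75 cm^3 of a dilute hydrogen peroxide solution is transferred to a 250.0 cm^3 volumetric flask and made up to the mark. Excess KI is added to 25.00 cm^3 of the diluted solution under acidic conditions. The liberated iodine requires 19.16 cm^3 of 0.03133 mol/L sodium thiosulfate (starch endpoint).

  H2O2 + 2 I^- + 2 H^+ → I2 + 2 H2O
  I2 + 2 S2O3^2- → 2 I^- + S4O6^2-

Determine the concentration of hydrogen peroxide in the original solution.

n(S2O3^2-) = 0.01916 × 0.03133 = 6.003 × 10^-4 mol
n(I2) = n(S2O3^2-)/2 = 3.001 × 10^-4 mol
n(H2O2) in the aliquot = 3.001 × 10^-4 mol (1:1 ratio)
[H2O2]_dilute = 3.001 × 10^-4 / 0.02500 = 0.01201 mol/L
[H2O2]_original = 0.01201 × 250.0/24.75 = 0.1213 mol/L

0.1213 mol/L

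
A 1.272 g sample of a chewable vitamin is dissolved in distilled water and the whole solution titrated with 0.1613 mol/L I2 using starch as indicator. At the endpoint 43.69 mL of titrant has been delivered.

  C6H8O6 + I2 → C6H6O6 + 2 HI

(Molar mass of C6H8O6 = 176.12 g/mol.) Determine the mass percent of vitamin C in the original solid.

97.57 %

n(I2) = 0.04369 L × 0.1613 mol/L = 7.047 × 10^-3 mol
n(C6H8O6) = 7.047 × 10^-3 mol (1:1 ratio)
mass of C6H8O6 = 7.047 × 10^-3 × 176.12 g/mol = 1.241 g
% C6H8O6 = 1.241 / 1.272 × 100 = 97.57 %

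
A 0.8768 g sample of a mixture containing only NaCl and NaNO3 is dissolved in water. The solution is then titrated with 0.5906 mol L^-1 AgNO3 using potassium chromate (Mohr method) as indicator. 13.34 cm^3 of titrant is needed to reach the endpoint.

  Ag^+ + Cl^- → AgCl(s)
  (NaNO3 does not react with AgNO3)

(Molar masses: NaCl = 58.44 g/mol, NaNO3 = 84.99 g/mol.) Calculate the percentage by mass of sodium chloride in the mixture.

52.51 %

n(AgNO3) = 0.01334 × 0.5906 = 7.879 × 10^-3 mol
Let x = n(NaCl), y = n(NaNO3).
Titrant: 1x = 7.879 × 10^-3;  mass: 58.44x + 84.99y = 0.8768
Solving, x = 7.879 × 10^-3 mol, y = 4.899 × 10^-3 mol
mass of NaCl = 7.879 × 10^-3 × 58.44 = 0.4604 g
% NaCl = 0.4604 / 0.8768 × 100 = 52.51 %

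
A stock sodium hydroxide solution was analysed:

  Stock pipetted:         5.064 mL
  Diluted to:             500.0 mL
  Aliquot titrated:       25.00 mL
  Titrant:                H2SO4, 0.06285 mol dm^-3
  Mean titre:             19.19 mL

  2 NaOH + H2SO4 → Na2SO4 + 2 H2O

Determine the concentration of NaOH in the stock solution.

n(H2SO4) = 0.01919 × 0.06285 = 1.206 × 10^-3 mol
From the 2:1 ratio, n(NaOH) in the aliquot = 2/1 × 1.206 × 10^-3 = 2.412 × 10^-3 mol
[NaOH]_dilute = 2.412 × 10^-3 / 0.02500 = 0.09649 mol/L
Dilution factor = 500.0 / 5.064 = 98.74
[NaOH]_stock = 0.09649 × 98.74 = 9.527 mol/L

9.527 mol/L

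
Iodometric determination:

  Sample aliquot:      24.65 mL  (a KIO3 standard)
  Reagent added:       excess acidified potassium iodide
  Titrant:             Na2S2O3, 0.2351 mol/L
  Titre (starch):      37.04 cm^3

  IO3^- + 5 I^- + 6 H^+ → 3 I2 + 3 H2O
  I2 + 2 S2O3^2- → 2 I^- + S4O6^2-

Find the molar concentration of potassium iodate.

0.05888 mol/L

n(S2O3^2-) = 0.03704 × 0.2351 = 8.708 × 10^-3 mol
n(I2) = n(S2O3^2-)/2 = 4.354 × 10^-3 mol
From the 1:3 ratio, n(IO3^-) in the aliquot = 1/3 × 4.354 × 10^-3 = 1.451 × 10^-3 mol
[IO3^-] = 1.451 × 10^-3 / 0.02465 = 0.05888 mol/L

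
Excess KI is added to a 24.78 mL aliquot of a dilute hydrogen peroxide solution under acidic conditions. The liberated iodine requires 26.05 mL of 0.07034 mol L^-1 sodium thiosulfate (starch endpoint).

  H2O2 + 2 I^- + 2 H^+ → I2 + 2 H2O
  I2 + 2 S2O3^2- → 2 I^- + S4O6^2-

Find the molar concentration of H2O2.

0.03697 mol/L

n(S2O3^2-) = 0.02605 × 0.07034 = 1.832 × 10^-3 mol
n(I2) = n(S2O3^2-)/2 = 9.162 × 10^-4 mol
n(H2O2) in the aliquot = 9.162 × 10^-4 mol (1:1 ratio)
[H2O2] = 9.162 × 10^-4 / 0.02478 = 0.03697 mol/L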